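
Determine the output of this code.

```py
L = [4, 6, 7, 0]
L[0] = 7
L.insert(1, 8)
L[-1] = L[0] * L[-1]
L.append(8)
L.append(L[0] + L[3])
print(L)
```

L[0] = 7 → [7, 6, 7, 0]
insert 8 at 1 → [7, 8, 6, 7, 0]
L[-1] = L[0]*L[-1] = 7*0 = 0 → [7, 8, 6, 7, 0]
append 8 → [7, 8, 6, 7, 0, 8]
append L[0]+L[3] = 7+7 = 14 → [7, 8, 6, 7, 0, 8, 14]

[7, 8, 6, 7, 0, 8, 14]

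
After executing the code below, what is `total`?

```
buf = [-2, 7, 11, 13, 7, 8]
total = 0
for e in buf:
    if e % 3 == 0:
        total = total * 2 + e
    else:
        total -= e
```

e=-2: not %3==0, total = 0-(-2) = 2
e=7: not %3==0, total = 2-7 = -5
e=11: not %3==0, total = (-5)-11 = -16
e=13: not %3==0, total = (-16)-13 = -29
e=7: not %3==0, total = (-29)-7 = -36
e=8: not %3==0, total = (-36)-8 = -44

-44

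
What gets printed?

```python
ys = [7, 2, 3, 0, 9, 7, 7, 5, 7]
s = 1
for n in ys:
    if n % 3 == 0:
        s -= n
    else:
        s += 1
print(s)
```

-5

n=7: not %3==0, s = 1+1 = 2
n=2: not %3==0, s = 2+1 = 3
n=3: %3==0, s = 3-3 = 0
n=0: %3==0, s = 0-0 = 0
n=9: %3==0, s = 0-9 = -9
n=7: not %3==0, s = (-9)+1 = -8
n=7: not %3==0, s = (-8)+1 = -7
n=5: not %3==0, s = (-7)+1 = -6
n=7: not %3==0, s = (-6)+1 = -5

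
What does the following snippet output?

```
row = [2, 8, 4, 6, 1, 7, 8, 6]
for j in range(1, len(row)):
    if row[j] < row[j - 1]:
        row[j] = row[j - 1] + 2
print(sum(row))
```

100

j=1: 8>=2, unchanged → [2, 8, 4, 6, 1, 7, 8, 6]
j=2: 4<8, row[2] = 8+2 = 10 → [2, 8, 10, 6, 1, 7, 8, 6]
j=3: 6<10, row[3] = 10+2 = 12 → [2, 8, 10, 12, 1, 7, 8, 6]
j=4: 1<12, row[4] = 12+2 = 14 → [2, 8, 10, 12, 14, 7, 8, 6]
j=5: 7<14, row[5] = 14+2 = 16 → [2, 8, 10, 12, 14, 16, 8, 6]
j=6: 8<16, row[6] = 16+2 = 18 → [2, 8, 10, 12, 14, 16, 18, 6]
j=7: 6<18, row[7] = 18+2 = 20 → [2, 8, 10, 12, 14, 16, 18, 20]
sum = 100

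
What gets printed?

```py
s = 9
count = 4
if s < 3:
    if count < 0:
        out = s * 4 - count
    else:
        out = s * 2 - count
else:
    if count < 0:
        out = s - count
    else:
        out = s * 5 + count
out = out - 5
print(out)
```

s=9, count=4
s < 3 is False; count < 0 is False
→ out = s * 5 + count = 49
out = 49-5 = 44

44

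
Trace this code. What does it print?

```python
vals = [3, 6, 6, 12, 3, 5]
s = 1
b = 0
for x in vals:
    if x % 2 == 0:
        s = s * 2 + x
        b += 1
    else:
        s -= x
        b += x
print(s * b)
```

x=3: not even, s = 1-3 = -2; b=3
x=6: even, s = (-2)*2+6 = 2; b=4
x=6: even, s = 2*2+6 = 10; b=5
x=12: even, s = 10*2+12 = 32; b=6
x=3: not even, s = 32-3 = 29; b=9
x=5: not even, s = 29-5 = 24; b=14
s*b = 24*14 = 336

336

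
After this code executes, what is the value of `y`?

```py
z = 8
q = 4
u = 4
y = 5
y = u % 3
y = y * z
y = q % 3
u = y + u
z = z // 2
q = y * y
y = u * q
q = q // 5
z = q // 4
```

5

y = 4%3 = 1
y = 1*8 = 8
y = 4%3 = 1
u = 1+4 = 5
z = 8//2 = 4
q = 1*1 = 1
y = 5*1 = 5
q = 1//5 = 0
z = 0//4 = 0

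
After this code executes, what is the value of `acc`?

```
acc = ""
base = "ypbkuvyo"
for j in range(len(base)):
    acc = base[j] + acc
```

'oyvukbpy'

j=0: prepend 'y' → 'y'
j=1: prepend 'p' → 'py'
j=2: prepend 'b' → 'bpy'
j=3: prepend 'k' → 'kbpy'
j=4: prepend 'u' → 'ukbpy'
j=5: prepend 'v' → 'vukbpy'
j=6: prepend 'y' → 'yvukbpy'
j=7: prepend 'o' → 'oyvukbpy'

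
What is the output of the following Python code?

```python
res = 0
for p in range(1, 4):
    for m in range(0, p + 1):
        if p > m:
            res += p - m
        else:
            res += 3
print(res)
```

p=1,m=0: 1>0, res = 0+1 = 1
p=1,m=1: not 1>1, res = 1+3 = 4
p=2,m=0: 2>0, res = 4+2 = 6
p=2,m=1: 2>1, res = 6+1 = 7
p=2,m=2: not 2>2, res = 7+3 = 10
p=3,m=0: 3>0, res = 10+3 = 13
p=3,m=1: 3>1, res = 13+2 = 15
p=3,m=2: 3>2, res = 15+1 = 16
p=3,m=3: not 3>3, res = 16+3 = 19

19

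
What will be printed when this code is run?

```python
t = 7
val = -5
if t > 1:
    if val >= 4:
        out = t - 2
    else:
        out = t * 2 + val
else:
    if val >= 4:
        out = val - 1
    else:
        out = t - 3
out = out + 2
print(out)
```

t=7, val=-5
t > 1 is True; val >= 4 is False
→ out = t * 2 + val = 9
out = 9+2 = 11

11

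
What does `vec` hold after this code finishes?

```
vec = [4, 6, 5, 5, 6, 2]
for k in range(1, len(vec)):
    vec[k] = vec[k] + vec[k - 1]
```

[4, 10, 15, 20, 26, 28]

k=1: vec[1] = 6+4 = 10 → [4, 10, 5, 5, 6, 2]
k=2: vec[2] = 5+10 = 15 → [4, 10, 15, 5, 6, 2]
k=3: vec[3] = 5+15 = 20 → [4, 10, 15, 20, 6, 2]
k=4: vec[4] = 6+20 = 26 → [4, 10, 15, 20, 26, 2]
k=5: vec[5] = 2+26 = 28 → [4, 10, 15, 20, 26, 28]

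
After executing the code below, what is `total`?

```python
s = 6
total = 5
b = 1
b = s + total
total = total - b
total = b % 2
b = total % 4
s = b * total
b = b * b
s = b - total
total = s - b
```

-1

b = 6+5 = 11
total = 5-11 = -6
total = 11%2 = 1
b = 1%4 = 1
s = 1*1 = 1
b = 1*1 = 1
s = 1-1 = 0
total = 0-1 = -1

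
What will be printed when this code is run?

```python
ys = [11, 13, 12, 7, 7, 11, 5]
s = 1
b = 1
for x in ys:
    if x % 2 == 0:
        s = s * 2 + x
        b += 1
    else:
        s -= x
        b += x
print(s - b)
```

x=11: not even, s = 1-11 = -10; b=12
x=13: not even, s = (-10)-13 = -23; b=25
x=12: even, s = (-23)*2+12 = -34; b=26
x=7: not even, s = (-34)-7 = -41; b=33
x=7: not even, s = (-41)-7 = -48; b=40
x=11: not even, s = (-48)-11 = -59; b=51
x=5: not even, s = (-59)-5 = -64; b=56
s-b = (-64)-56 = -120

-120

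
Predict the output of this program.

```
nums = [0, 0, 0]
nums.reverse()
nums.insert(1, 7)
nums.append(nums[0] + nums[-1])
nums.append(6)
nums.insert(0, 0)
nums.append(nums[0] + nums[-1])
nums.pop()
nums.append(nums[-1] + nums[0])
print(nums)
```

reverse → [0, 0, 0]
insert 7 at 1 → [0, 7, 0, 0]
append nums[0]+nums[-1] = 0+0 = 0 → [0, 7, 0, 0, 0]
append 6 → [0, 7, 0, 0, 0, 6]
insert 0 at 0 → [0, 0, 7, 0, 0, 0, 6]
append nums[0]+nums[-1] = 0+6 = 6 → [0, 0, 7, 0, 0, 0, 6, 6]
pop() removes 6 → [0, 0, 7, 0, 0, 0, 6]
append nums[-1]+nums[0] = 6+0 = 6 → [0, 0, 7, 0, 0, 0, 6, 6]

[0, 0, 7, 0, 0, 0, 6, 6]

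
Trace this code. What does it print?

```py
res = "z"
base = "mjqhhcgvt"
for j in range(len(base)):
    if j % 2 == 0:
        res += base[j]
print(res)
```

j=0: add 'm' → 'zm'
j=1: skip
j=2: add 'q' → 'zmq'
j=3: skip
j=4: add 'h' → 'zmqh'
j=5: skip
j=6: add 'g' → 'zmqhg'
j=7: skip
j=8: add 't' → 'zmqhgt'

zmqhgt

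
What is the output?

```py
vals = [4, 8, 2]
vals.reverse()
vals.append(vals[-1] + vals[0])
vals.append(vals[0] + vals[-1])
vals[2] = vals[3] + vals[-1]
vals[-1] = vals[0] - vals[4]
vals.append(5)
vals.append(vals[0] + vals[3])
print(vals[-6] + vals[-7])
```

10

reverse → [2, 8, 4]
append vals[-1]+vals[0] = 4+2 = 6 → [2, 8, 4, 6]
append vals[0]+vals[-1] = 2+6 = 8 → [2, 8, 4, 6, 8]
vals[2] = vals[3]+vals[-1] = 6+8 = 14 → [2, 8, 14, 6, 8]
vals[-1] = vals[0]-vals[4] = 2-8 = -6 → [2, 8, 14, 6, -6]
append 5 → [2, 8, 14, 6, -6, 5]
append vals[0]+vals[3] = 2+6 = 8 → [2, 8, 14, 6, -6, 5, 8]
vals[-6]+vals[-7] = 8+2 = 10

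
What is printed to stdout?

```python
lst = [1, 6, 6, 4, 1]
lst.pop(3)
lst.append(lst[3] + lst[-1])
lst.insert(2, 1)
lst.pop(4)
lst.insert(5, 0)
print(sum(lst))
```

16

pop(3) removes 4 → [1, 6, 6, 1]
append lst[3]+lst[-1] = 1+1 = 2 → [1, 6, 6, 1, 2]
insert 1 at 2 → [1, 6, 1, 6, 1, 2]
pop(4) removes 1 → [1, 6, 1, 6, 2]
insert 0 at 5 → [1, 6, 1, 6, 2, 0]
sum = 16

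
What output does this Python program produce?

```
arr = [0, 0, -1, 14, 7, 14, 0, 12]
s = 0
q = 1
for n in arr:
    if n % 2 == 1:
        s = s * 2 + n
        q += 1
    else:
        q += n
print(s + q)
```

n=0: not odd; q=1
n=0: not odd; q=1
n=-1: odd, s = 0*2+(-1) = -1; q=2
n=14: not odd; q=16
n=7: odd, s = (-1)*2+7 = 5; q=17
n=14: not odd; q=31
n=0: not odd; q=31
n=12: not odd; q=43
s+q = 5+43 = 48

48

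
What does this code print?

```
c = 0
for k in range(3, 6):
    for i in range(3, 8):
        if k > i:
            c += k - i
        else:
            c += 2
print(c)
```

k=3,i=3: not 3>3, c = 0+2 = 2
k=3,i=4: not 3>4, c = 2+2 = 4
k=3,i=5: not 3>5, c = 4+2 = 6
k=3,i=6: not 3>6, c = 6+2 = 8
k=3,i=7: not 3>7, c = 8+2 = 10
k=4,i=3: 4>3, c = 10+1 = 11
k=4,i=4: not 4>4, c = 11+2 = 13
k=4,i=5: not 4>5, c = 13+2 = 15
k=4,i=6: not 4>6, c = 15+2 = 17
k=4,i=7: not 4>7, c = 17+2 = 19
k=5,i=3: 5>3, c = 19+2 = 21
k=5,i=4: 5>4, c = 21+1 = 22
k=5,i=5: not 5>5, c = 22+2 = 24
k=5,i=6: not 5>6, c = 24+2 = 26
k=5,i=7: not 5>7, c = 26+2 = 28

28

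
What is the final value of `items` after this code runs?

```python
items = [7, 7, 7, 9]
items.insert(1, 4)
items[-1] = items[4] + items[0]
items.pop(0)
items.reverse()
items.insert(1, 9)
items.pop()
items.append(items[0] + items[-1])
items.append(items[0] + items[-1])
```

insert 4 at 1 → [7, 4, 7, 7, 9]
items[-1] = items[4]+items[0] = 9+7 = 16 → [7, 4, 7, 7, 16]
pop(0) removes 7 → [4, 7, 7, 16]
reverse → [16, 7, 7, 4]
insert 9 at 1 → [16, 9, 7, 7, 4]
pop() removes 4 → [16, 9, 7, 7]
append items[0]+items[-1] = 16+7 = 23 → [16, 9, 7, 7, 23]
append items[0]+items[-1] = 16+23 = 39 → [16, 9, 7, 7, 23, 39]

[16, 9, 7, 7, 23, 39]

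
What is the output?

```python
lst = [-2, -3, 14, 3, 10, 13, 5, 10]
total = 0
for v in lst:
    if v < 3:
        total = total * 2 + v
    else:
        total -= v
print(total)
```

v=-2: <3, total = 0*2+(-2) = -2
v=-3: <3, total = (-2)*2+(-3) = -7
v=14: not <3, total = (-7)-14 = -21
v=3: not <3, total = (-21)-3 = -24
v=10: not <3, total = (-24)-10 = -34
v=13: not <3, total = (-34)-13 = -47
v=5: not <3, total = (-47)-5 = -52
v=10: not <3, total = (-52)-10 = -62

-62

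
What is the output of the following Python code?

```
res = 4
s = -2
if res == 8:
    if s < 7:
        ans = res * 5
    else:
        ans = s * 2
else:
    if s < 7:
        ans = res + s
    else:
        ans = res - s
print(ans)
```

2

res=4, s=-2
res == 8 is False; s < 7 is True
→ ans = res + s = 2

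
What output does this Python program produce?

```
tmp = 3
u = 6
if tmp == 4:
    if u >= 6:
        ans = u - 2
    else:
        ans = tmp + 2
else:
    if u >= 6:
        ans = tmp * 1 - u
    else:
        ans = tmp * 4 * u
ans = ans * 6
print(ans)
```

-18

tmp=3, u=6
tmp == 4 is False; u >= 6 is True
→ ans = tmp * 1 - u = -3
ans = (-3)*6 = -18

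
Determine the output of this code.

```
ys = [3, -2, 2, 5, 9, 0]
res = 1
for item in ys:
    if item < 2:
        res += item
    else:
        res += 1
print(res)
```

item=3: not <2, res = 1+1 = 2
item=-2: <2, res = 2+(-2) = 0
item=2: not <2, res = 0+1 = 1
item=5: not <2, res = 1+1 = 2
item=9: not <2, res = 2+1 = 3
item=0: <2, res = 3+0 = 3

3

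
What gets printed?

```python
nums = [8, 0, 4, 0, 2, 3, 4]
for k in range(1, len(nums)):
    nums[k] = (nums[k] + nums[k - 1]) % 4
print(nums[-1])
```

1

k=1: nums[1] = (0+8)%4 = 0 → [8, 0, 4, 0, 2, 3, 4]
k=2: nums[2] = (4+0)%4 = 0 → [8, 0, 0, 0, 2, 3, 4]
k=3: nums[3] = (0+0)%4 = 0 → [8, 0, 0, 0, 2, 3, 4]
k=4: nums[4] = (2+0)%4 = 2 → [8, 0, 0, 0, 2, 3, 4]
k=5: nums[5] = (3+2)%4 = 1 → [8, 0, 0, 0, 2, 1, 4]
k=6: nums[6] = (4+1)%4 = 1 → [8, 0, 0, 0, 2, 1, 1]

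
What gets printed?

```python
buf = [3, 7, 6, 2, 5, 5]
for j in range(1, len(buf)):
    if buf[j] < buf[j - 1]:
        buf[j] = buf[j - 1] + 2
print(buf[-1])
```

15

j=1: 7>=3, unchanged → [3, 7, 6, 2, 5, 5]
j=2: 6<7, buf[2] = 7+2 = 9 → [3, 7, 9, 2, 5, 5]
j=3: 2<9, buf[3] = 9+2 = 11 → [3, 7, 9, 11, 5, 5]
j=4: 5<11, buf[4] = 11+2 = 13 → [3, 7, 9, 11, 13, 5]
j=5: 5<13, buf[5] = 13+2 = 15 → [3, 7, 9, 11, 13, 15]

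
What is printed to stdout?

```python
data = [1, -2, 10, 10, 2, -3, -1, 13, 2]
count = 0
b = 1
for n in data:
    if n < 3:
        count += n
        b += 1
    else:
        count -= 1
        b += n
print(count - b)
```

-44

n=1: <3, count = 0+1 = 1; b=2
n=-2: <3, count = 1+(-2) = -1; b=3
n=10: not <3, count = (-1)-1 = -2; b=13
n=10: not <3, count = (-2)-1 = -3; b=23
n=2: <3, count = (-3)+2 = -1; b=24
n=-3: <3, count = (-1)+(-3) = -4; b=25
n=-1: <3, count = (-4)+(-1) = -5; b=26
n=13: not <3, count = (-5)-1 = -6; b=39
n=2: <3, count = (-6)+2 = -4; b=40
count-b = (-4)-40 = -44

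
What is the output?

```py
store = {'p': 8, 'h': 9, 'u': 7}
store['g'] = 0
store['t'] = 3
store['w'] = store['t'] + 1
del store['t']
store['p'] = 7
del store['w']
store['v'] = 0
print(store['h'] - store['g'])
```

9

store['g'] = 0 → {'p': 8, 'h': 9, 'u': 7, 'g': 0}
store['t'] = 3 → {'p': 8, 'h': 9, 'u': 7, 'g': 0, 't': 3}
store['w'] = store['t']+1 = 4 → {'p': 8, 'h': 9, 'u': 7, 'g': 0, 't': 3, 'w': 4}
del 't' → {'p': 8, 'h': 9, 'u': 7, 'g': 0, 'w': 4}
store['p'] = 7 → {'p': 7, 'h': 9, 'u': 7, 'g': 0, 'w': 4}
del 'w' → {'p': 7, 'h': 9, 'u': 7, 'g': 0}
store['v'] = 0 → {'p': 7, 'h': 9, 'u': 7, 'g': 0, 'v': 0}
store['h']-store['g'] = 9-0 = 9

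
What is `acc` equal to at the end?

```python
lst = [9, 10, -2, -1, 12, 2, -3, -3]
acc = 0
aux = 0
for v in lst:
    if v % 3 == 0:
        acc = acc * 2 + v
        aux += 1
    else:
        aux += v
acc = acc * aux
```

1443

v=9: %3==0, acc = 0*2+9 = 9; aux=1
v=10: not %3==0; aux=11
v=-2: not %3==0; aux=9
v=-1: not %3==0; aux=8
v=12: %3==0, acc = 9*2+12 = 30; aux=9
v=2: not %3==0; aux=11
v=-3: %3==0, acc = 30*2+(-3) = 57; aux=12
v=-3: %3==0, acc = 57*2+(-3) = 111; aux=13
acc*aux = 111*13 = 1443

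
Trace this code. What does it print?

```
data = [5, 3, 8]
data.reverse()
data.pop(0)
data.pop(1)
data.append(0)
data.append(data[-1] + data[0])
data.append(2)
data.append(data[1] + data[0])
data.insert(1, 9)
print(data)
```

[3, 9, 0, 3, 2, 3]

reverse → [8, 3, 5]
pop(0) removes 8 → [3, 5]
pop(1) removes 5 → [3]
append 0 → [3, 0]
append data[-1]+data[0] = 0+3 = 3 → [3, 0, 3]
append 2 → [3, 0, 3, 2]
append data[1]+data[0] = 0+3 = 3 → [3, 0, 3, 2, 3]
insert 9 at 1 → [3, 9, 0, 3, 2, 3]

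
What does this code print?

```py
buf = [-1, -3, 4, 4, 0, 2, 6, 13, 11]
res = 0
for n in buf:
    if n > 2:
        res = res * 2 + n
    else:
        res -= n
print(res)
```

269

n=-1: not >2, res = 0-(-1) = 1
n=-3: not >2, res = 1-(-3) = 4
n=4: >2, res = 4*2+4 = 12
n=4: >2, res = 12*2+4 = 28
n=0: not >2, res = 28-0 = 28
n=2: not >2, res = 28-2 = 26
n=6: >2, res = 26*2+6 = 58
n=13: >2, res = 58*2+13 = 129
n=11: >2, res = 129*2+11 = 269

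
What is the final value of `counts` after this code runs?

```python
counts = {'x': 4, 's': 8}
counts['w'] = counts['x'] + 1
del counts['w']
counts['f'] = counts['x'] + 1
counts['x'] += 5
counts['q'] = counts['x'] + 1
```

{'x': 9, 's': 8, 'f': 5, 'q': 10}

counts['w'] = counts['x']+1 = 5 → {'x': 4, 's': 8, 'w': 5}
del 'w' → {'x': 4, 's': 8}
counts['f'] = counts['x']+1 = 5 → {'x': 4, 's': 8, 'f': 5}
counts['x'] = 4+5 = 9 → {'x': 9, 's': 8, 'f': 5}
counts['q'] = counts['x']+1 = 10 → {'x': 9, 's': 8, 'f': 5, 'q': 10}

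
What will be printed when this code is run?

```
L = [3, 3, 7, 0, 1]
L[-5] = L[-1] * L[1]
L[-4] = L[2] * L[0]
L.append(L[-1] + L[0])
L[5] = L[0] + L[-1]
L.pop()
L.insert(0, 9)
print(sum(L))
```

L[-5] = L[-1]*L[1] = 1*3 = 3 → [3, 3, 7, 0, 1]
L[-4] = L[2]*L[0] = 7*3 = 21 → [3, 21, 7, 0, 1]
append L[-1]+L[0] = 1+3 = 4 → [3, 21, 7, 0, 1, 4]
L[5] = L[0]+L[-1] = 3+4 = 7 → [3, 21, 7, 0, 1, 7]
pop() removes 7 → [3, 21, 7, 0, 1]
insert 9 at 0 → [9, 3, 21, 7, 0, 1]
sum = 41

41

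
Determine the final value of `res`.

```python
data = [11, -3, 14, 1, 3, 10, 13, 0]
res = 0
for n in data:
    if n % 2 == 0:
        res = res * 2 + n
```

n=11: not even
n=-3: not even
n=14: even, res = 0*2+14 = 14
n=1: not even
n=3: not even
n=10: even, res = 14*2+10 = 38
n=13: not even
n=0: even, res = 38*2+0 = 76

76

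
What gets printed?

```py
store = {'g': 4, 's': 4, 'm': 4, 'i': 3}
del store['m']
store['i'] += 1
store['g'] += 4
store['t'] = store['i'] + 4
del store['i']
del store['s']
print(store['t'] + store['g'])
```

del 'm' → {'g': 4, 's': 4, 'i': 3}
store['i'] = 3+1 = 4 → {'g': 4, 's': 4, 'i': 4}
store['g'] = 4+4 = 8 → {'g': 8, 's': 4, 'i': 4}
store['t'] = store['i']+4 = 8 → {'g': 8, 's': 4, 'i': 4, 't': 8}
del 'i' → {'g': 8, 's': 4, 't': 8}
del 's' → {'g': 8, 't': 8}
store['t']+store['g'] = 8+8 = 16

16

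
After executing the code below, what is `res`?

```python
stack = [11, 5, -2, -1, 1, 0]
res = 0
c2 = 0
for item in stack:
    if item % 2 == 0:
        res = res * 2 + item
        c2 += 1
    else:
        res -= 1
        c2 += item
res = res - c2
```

-34

item=11: not even, res = 0-1 = -1; c2=11
item=5: not even, res = (-1)-1 = -2; c2=16
item=-2: even, res = (-2)*2+(-2) = -6; c2=17
item=-1: not even, res = (-6)-1 = -7; c2=16
item=1: not even, res = (-7)-1 = -8; c2=17
item=0: even, res = (-8)*2+0 = -16; c2=18
res-c2 = (-16)-18 = -34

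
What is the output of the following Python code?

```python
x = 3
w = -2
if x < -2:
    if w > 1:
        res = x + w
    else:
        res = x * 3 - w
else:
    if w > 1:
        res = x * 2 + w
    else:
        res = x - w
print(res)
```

x=3, w=-2
x < -2 is False; w > 1 is False
→ res = x - w = 5

5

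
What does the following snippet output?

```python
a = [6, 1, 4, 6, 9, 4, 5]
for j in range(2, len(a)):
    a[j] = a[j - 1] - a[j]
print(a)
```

[6, 1, -3, -9, -18, -22, -27]

j=2: a[2] = 1-4 = -3 → [6, 1, -3, 6, 9, 4, 5]
j=3: a[3] = (-3)-6 = -9 → [6, 1, -3, -9, 9, 4, 5]
j=4: a[4] = (-9)-9 = -18 → [6, 1, -3, -9, -18, 4, 5]
j=5: a[5] = (-18)-4 = -22 → [6, 1, -3, -9, -18, -22, 5]
j=6: a[6] = (-22)-5 = -27 → [6, 1, -3, -9, -18, -22, -27]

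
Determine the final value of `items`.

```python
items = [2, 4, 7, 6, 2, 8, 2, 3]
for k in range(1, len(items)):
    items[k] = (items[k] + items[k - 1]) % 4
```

k=1: items[1] = (4+2)%4 = 2 → [2, 2, 7, 6, 2, 8, 2, 3]
k=2: items[2] = (7+2)%4 = 1 → [2, 2, 1, 6, 2, 8, 2, 3]
k=3: items[3] = (6+1)%4 = 3 → [2, 2, 1, 3, 2, 8, 2, 3]
k=4: items[4] = (2+3)%4 = 1 → [2, 2, 1, 3, 1, 8, 2, 3]
k=5: items[5] = (8+1)%4 = 1 → [2, 2, 1, 3, 1, 1, 2, 3]
k=6: items[6] = (2+1)%4 = 3 → [2, 2, 1, 3, 1, 1, 3, 3]
k=7: items[7] = (3+3)%4 = 2 → [2, 2, 1, 3, 1, 1, 3, 2]

[2, 2, 1, 3, 1, 1, 3, 2]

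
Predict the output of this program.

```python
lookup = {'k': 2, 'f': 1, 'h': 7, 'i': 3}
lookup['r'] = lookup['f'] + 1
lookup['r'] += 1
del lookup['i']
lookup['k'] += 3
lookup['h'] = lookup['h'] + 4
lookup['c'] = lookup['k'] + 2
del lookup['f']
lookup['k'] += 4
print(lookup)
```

lookup['r'] = lookup['f']+1 = 2 → {'k': 2, 'f': 1, 'h': 7, 'i': 3, 'r': 2}
lookup['r'] = 2+1 = 3 → {'k': 2, 'f': 1, 'h': 7, 'i': 3, 'r': 3}
del 'i' → {'k': 2, 'f': 1, 'h': 7, 'r': 3}
lookup['k'] = 2+3 = 5 → {'k': 5, 'f': 1, 'h': 7, 'r': 3}
lookup['h'] = lookup['h']+4 = 11 → {'k': 5, 'f': 1, 'h': 11, 'r': 3}
lookup['c'] = lookup['k']+2 = 7 → {'k': 5, 'f': 1, 'h': 11, 'r': 3, 'c': 7}
del 'f' → {'k': 5, 'h': 11, 'r': 3, 'c': 7}
lookup['k'] = 5+4 = 9 → {'k': 9, 'h': 11, 'r': 3, 'c': 7}

{'k': 9, 'h': 11, 'r': 3, 'c': 7}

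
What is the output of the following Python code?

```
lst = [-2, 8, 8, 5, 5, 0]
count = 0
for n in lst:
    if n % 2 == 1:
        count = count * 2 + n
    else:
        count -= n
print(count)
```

-41

n=-2: not odd, count = 0-(-2) = 2
n=8: not odd, count = 2-8 = -6
n=8: not odd, count = (-6)-8 = -14
n=5: odd, count = (-14)*2+5 = -23
n=5: odd, count = (-23)*2+5 = -41
n=0: not odd, count = (-41)-0 = -41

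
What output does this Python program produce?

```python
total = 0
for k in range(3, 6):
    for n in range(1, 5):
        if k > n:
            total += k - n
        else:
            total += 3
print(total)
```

k=3,n=1: 3>1, total = 0+2 = 2
k=3,n=2: 3>2, total = 2+1 = 3
k=3,n=3: not 3>3, total = 3+3 = 6
k=3,n=4: not 3>4, total = 6+3 = 9
k=4,n=1: 4>1, total = 9+3 = 12
k=4,n=2: 4>2, total = 12+2 = 14
k=4,n=3: 4>3, total = 14+1 = 15
k=4,n=4: not 4>4, total = 15+3 = 18
k=5,n=1: 5>1, total = 18+4 = 22
k=5,n=2: 5>2, total = 22+3 = 25
k=5,n=3: 5>3, total = 25+2 = 27
k=5,n=4: 5>4, total = 27+1 = 28

28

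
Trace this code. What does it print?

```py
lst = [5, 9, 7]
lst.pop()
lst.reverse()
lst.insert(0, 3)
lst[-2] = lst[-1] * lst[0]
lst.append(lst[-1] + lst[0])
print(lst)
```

[3, 15, 5, 8]

pop() removes 7 → [5, 9]
reverse → [9, 5]
insert 3 at 0 → [3, 9, 5]
lst[-2] = lst[-1]*lst[0] = 5*3 = 15 → [3, 15, 5]
append lst[-1]+lst[0] = 5+3 = 8 → [3, 15, 5, 8]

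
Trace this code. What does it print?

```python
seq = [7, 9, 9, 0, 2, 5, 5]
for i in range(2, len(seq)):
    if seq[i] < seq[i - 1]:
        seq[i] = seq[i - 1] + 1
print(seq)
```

i=2: 9>=9, unchanged → [7, 9, 9, 0, 2, 5, 5]
i=3: 0<9, seq[3] = 9+1 = 10 → [7, 9, 9, 10, 2, 5, 5]
i=4: 2<10, seq[4] = 10+1 = 11 → [7, 9, 9, 10, 11, 5, 5]
i=5: 5<11, seq[5] = 11+1 = 12 → [7, 9, 9, 10, 11, 12, 5]
i=6: 5<12, seq[6] = 12+1 = 13 → [7, 9, 9, 10, 11, 12, 13]

[7, 9, 9, 10, 11, 12, 13]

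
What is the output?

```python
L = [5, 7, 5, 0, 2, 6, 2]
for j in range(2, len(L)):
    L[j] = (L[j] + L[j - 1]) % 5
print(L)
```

[5, 7, 2, 2, 4, 0, 2]

j=2: L[2] = (5+7)%5 = 2 → [5, 7, 2, 0, 2, 6, 2]
j=3: L[3] = (0+2)%5 = 2 → [5, 7, 2, 2, 2, 6, 2]
j=4: L[4] = (2+2)%5 = 4 → [5, 7, 2, 2, 4, 6, 2]
j=5: L[5] = (6+4)%5 = 0 → [5, 7, 2, 2, 4, 0, 2]
j=6: L[6] = (2+0)%5 = 2 → [5, 7, 2, 2, 4, 0, 2]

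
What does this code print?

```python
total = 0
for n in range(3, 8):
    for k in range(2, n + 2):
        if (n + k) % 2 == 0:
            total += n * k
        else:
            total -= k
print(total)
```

n=3,k=2: odd sum, total = 0-2 = -2
n=3,k=3: even sum, total = (-2)+9 = 7
n=3,k=4: odd sum, total = 7-4 = 3
n=4,k=2: even sum, total = 3+8 = 11
n=4,k=3: odd sum, total = 11-3 = 8
n=4,k=4: even sum, total = 8+16 = 24
n=4,k=5: odd sum, total = 24-5 = 19
n=5,k=2: odd sum, total = 19-2 = 17
n=5,k=3: even sum, total = 17+15 = 32
n=5,k=4: odd sum, total = 32-4 = 28
n=5,k=5: even sum, total = 28+25 = 53
n=5,k=6: odd sum, total = 53-6 = 47
n=6,k=2: even sum, total = 47+12 = 59
n=6,k=3: odd sum, total = 59-3 = 56
n=6,k=4: even sum, total = 56+24 = 80
n=6,k=5: odd sum, total = 80-5 = 75
n=6,k=6: even sum, total = 75+36 = 111
n=6,k=7: odd sum, total = 111-7 = 104
n=7,k=2: odd sum, total = 104-2 = 102
n=7,k=3: even sum, total = 102+21 = 123
n=7,k=4: odd sum, total = 123-4 = 119
n=7,k=5: even sum, total = 119+35 = 154
n=7,k=6: odd sum, total = 154-6 = 148
n=7,k=7: even sum, total = 148+49 = 197
n=7,k=8: odd sum, total = 197-8 = 189

189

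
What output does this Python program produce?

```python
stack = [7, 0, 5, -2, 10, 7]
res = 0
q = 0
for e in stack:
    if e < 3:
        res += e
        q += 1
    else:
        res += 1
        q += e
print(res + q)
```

33

e=7: not <3, res = 0+1 = 1; q=7
e=0: <3, res = 1+0 = 1; q=8
e=5: not <3, res = 1+1 = 2; q=13
e=-2: <3, res = 2+(-2) = 0; q=14
e=10: not <3, res = 0+1 = 1; q=24
e=7: not <3, res = 1+1 = 2; q=31
res+q = 2+31 = 33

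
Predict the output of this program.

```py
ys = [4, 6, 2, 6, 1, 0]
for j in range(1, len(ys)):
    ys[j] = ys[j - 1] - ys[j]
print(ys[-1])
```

-11

j=1: ys[1] = 4-6 = -2 → [4, -2, 2, 6, 1, 0]
j=2: ys[2] = (-2)-2 = -4 → [4, -2, -4, 6, 1, 0]
j=3: ys[3] = (-4)-6 = -10 → [4, -2, -4, -10, 1, 0]
j=4: ys[4] = (-10)-1 = -11 → [4, -2, -4, -10, -11, 0]
j=5: ys[5] = (-11)-0 = -11 → [4, -2, -4, -10, -11, -11]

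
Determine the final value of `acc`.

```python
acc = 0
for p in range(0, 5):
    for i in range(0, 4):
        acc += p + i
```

p=0,i=0: acc = 0+0 = 0
p=0,i=1: acc = 0+1 = 1
p=0,i=2: acc = 1+2 = 3
p=0,i=3: acc = 3+3 = 6
p=1,i=0: acc = 6+1 = 7
p=1,i=1: acc = 7+2 = 9
p=1,i=2: acc = 9+3 = 12
p=1,i=3: acc = 12+4 = 16
p=2,i=0: acc = 16+2 = 18
p=2,i=1: acc = 18+3 = 21
p=2,i=2: acc = 21+4 = 25
p=2,i=3: acc = 25+5 = 30
p=3,i=0: acc = 30+3 = 33
p=3,i=1: acc = 33+4 = 37
p=3,i=2: acc = 37+5 = 42
p=3,i=3: acc = 42+6 = 48
p=4,i=0: acc = 48+4 = 52
p=4,i=1: acc = 52+5 = 57
p=4,i=2: acc = 57+6 = 63
p=4,i=3: acc = 63+7 = 70

70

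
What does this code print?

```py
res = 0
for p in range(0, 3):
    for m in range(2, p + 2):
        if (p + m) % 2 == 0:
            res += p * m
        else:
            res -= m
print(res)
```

-1

p=1,m=2: odd sum, res = 0-2 = -2
p=2,m=2: even sum, res = (-2)+4 = 2
p=2,m=3: odd sum, res = 2-3 = -1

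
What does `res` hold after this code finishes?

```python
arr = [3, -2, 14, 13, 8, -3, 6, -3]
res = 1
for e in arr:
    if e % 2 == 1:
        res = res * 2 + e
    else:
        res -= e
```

e=3: odd, res = 1*2+3 = 5
e=-2: not odd, res = 5-(-2) = 7
e=14: not odd, res = 7-14 = -7
e=13: odd, res = (-7)*2+13 = -1
e=8: not odd, res = (-1)-8 = -9
e=-3: odd, res = (-9)*2+(-3) = -21
e=6: not odd, res = (-21)-6 = -27
e=-3: odd, res = (-27)*2+(-3) = -57

-57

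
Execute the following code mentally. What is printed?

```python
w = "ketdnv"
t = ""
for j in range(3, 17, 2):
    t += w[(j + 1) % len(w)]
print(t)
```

nktnktn

j=3: add w[4]='n' → 'n'
j=5: add w[0]='k' → 'nk'
j=7: add w[2]='t' → 'nkt'
j=9: add w[4]='n' → 'nktn'
j=11: add w[0]='k' → 'nktnk'
j=13: add w[2]='t' → 'nktnkt'
j=15: add w[4]='n' → 'nktnktn'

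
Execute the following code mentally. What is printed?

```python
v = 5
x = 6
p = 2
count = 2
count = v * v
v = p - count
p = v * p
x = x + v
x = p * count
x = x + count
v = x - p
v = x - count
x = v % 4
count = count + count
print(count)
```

50

count = 5*5 = 25
v = 2-25 = -23
p = (-23)*2 = -46
x = 6+(-23) = -17
x = (-46)*25 = -1150
x = (-1150)+25 = -1125
v = (-1125)-(-46) = -1079
v = (-1125)-25 = -1150
x = (-1150)%4 = 2
count = 25+25 = 50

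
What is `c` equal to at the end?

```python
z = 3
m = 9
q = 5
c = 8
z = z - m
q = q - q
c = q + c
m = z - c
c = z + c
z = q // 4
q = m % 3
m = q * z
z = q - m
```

2

z = 3-9 = -6
q = 5-5 = 0
c = 0+8 = 8
m = (-6)-8 = -14
c = (-6)+8 = 2
z = 0//4 = 0
q = (-14)%3 = 1
m = 1*0 = 0
z = 1-0 = 1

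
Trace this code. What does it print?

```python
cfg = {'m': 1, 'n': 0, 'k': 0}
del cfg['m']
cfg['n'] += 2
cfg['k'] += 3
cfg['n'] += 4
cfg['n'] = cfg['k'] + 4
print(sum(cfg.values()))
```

10

del 'm' → {'n': 0, 'k': 0}
cfg['n'] = 0+2 = 2 → {'n': 2, 'k': 0}
cfg['k'] = 0+3 = 3 → {'n': 2, 'k': 3}
cfg['n'] = 2+4 = 6 → {'n': 6, 'k': 3}
cfg['n'] = cfg['k']+4 = 7 → {'n': 7, 'k': 3}
sum of values = 10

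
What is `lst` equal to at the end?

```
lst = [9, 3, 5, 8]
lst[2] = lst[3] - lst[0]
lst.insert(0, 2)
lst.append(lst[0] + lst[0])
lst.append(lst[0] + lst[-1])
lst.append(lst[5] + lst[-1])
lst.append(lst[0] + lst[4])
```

[2, 9, 3, -1, 8, 4, 6, 10, 10]

lst[2] = lst[3]-lst[0] = 8-9 = -1 → [9, 3, -1, 8]
insert 2 at 0 → [2, 9, 3, -1, 8]
append lst[0]+lst[0] = 2+2 = 4 → [2, 9, 3, -1, 8, 4]
append lst[0]+lst[-1] = 2+4 = 6 → [2, 9, 3, -1, 8, 4, 6]
append lst[5]+lst[-1] = 4+6 = 10 → [2, 9, 3, -1, 8, 4, 6, 10]
append lst[0]+lst[4] = 2+8 = 10 → [2, 9, 3, -1, 8, 4, 6, 10, 10]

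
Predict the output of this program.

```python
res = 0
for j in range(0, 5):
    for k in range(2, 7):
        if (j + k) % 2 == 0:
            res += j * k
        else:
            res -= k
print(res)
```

56

j=0,k=2: even sum, res = 0+0 = 0
j=0,k=3: odd sum, res = 0-3 = -3
j=0,k=4: even sum, res = (-3)+0 = -3
j=0,k=5: odd sum, res = (-3)-5 = -8
j=0,k=6: even sum, res = (-8)+0 = -8
j=1,k=2: odd sum, res = (-8)-2 = -10
j=1,k=3: even sum, res = (-10)+3 = -7
j=1,k=4: odd sum, res = (-7)-4 = -11
j=1,k=5: even sum, res = (-11)+5 = -6
j=1,k=6: odd sum, res = (-6)-6 = -12
j=2,k=2: even sum, res = (-12)+4 = -8
j=2,k=3: odd sum, res = (-8)-3 = -11
j=2,k=4: even sum, res = (-11)+8 = -3
j=2,k=5: odd sum, res = (-3)-5 = -8
j=2,k=6: even sum, res = (-8)+12 = 4
j=3,k=2: odd sum, res = 4-2 = 2
j=3,k=3: even sum, res = 2+9 = 11
j=3,k=4: odd sum, res = 11-4 = 7
j=3,k=5: even sum, res = 7+15 = 22
j=3,k=6: odd sum, res = 22-6 = 16
j=4,k=2: even sum, res = 16+8 = 24
j=4,k=3: odd sum, res = 24-3 = 21
j=4,k=4: even sum, res = 21+16 = 37
j=4,k=5: odd sum, res = 37-5 = 32
j=4,k=6: even sum, res = 32+24 = 56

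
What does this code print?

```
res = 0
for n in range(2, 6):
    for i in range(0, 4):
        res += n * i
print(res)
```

n=2,i=0: res = 0+0 = 0
n=2,i=1: res = 0+2 = 2
n=2,i=2: res = 2+4 = 6
n=2,i=3: res = 6+6 = 12
n=3,i=0: res = 12+0 = 12
n=3,i=1: res = 12+3 = 15
n=3,i=2: res = 15+6 = 21
n=3,i=3: res = 21+9 = 30
n=4,i=0: res = 30+0 = 30
n=4,i=1: res = 30+4 = 34
n=4,i=2: res = 34+8 = 42
n=4,i=3: res = 42+12 = 54
n=5,i=0: res = 54+0 = 54
n=5,i=1: res = 54+5 = 59
n=5,i=2: res = 59+10 = 69
n=5,i=3: res = 69+15 = 84

84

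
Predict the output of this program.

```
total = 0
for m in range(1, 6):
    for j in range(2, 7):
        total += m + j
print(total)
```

m=1,j=2: total = 0+3 = 3
m=1,j=3: total = 3+4 = 7
m=1,j=4: total = 7+5 = 12
m=1,j=5: total = 12+6 = 18
m=1,j=6: total = 18+7 = 25
m=2,j=2: total = 25+4 = 29
m=2,j=3: total = 29+5 = 34
m=2,j=4: total = 34+6 = 40
m=2,j=5: total = 40+7 = 47
m=2,j=6: total = 47+8 = 55
m=3,j=2: total = 55+5 = 60
m=3,j=3: total = 60+6 = 66
m=3,j=4: total = 66+7 = 73
m=3,j=5: total = 73+8 = 81
m=3,j=6: total = 81+9 = 90
m=4,j=2: total = 90+6 = 96
m=4,j=3: total = 96+7 = 103
m=4,j=4: total = 103+8 = 111
m=4,j=5: total = 111+9 = 120
m=4,j=6: total = 120+10 = 130
m=5,j=2: total = 130+7 = 137
m=5,j=3: total = 137+8 = 145
m=5,j=4: total = 145+9 = 154
m=5,j=5: total = 154+10 = 164
m=5,j=6: total = 164+11 = 175

175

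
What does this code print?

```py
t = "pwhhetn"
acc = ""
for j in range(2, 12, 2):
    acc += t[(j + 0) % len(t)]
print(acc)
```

j=2: add t[2]='h' → 'h'
j=4: add t[4]='e' → 'he'
j=6: add t[6]='n' → 'hen'
j=8: add t[1]='w' → 'henw'
j=10: add t[3]='h' → 'henwh'

henwh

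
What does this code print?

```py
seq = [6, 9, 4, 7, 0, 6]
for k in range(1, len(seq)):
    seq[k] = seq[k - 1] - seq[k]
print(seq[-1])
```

k=1: seq[1] = 6-9 = -3 → [6, -3, 4, 7, 0, 6]
k=2: seq[2] = (-3)-4 = -7 → [6, -3, -7, 7, 0, 6]
k=3: seq[3] = (-7)-7 = -14 → [6, -3, -7, -14, 0, 6]
k=4: seq[4] = (-14)-0 = -14 → [6, -3, -7, -14, -14, 6]
k=5: seq[5] = (-14)-6 = -20 → [6, -3, -7, -14, -14, -20]

-20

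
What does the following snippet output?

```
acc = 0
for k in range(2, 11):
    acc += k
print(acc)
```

54

k=2: acc = 0+2 = 2
k=3: acc = 2+3 = 5
k=4: acc = 5+4 = 9
k=5: acc = 9+5 = 14
k=6: acc = 14+6 = 20
k=7: acc = 20+7 = 27
k=8: acc = 27+8 = 35
k=9: acc = 35+9 = 44
k=10: acc = 44+10 = 54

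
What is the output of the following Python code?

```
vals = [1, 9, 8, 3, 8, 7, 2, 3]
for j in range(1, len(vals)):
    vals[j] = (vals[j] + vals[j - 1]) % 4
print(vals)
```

j=1: vals[1] = (9+1)%4 = 2 → [1, 2, 8, 3, 8, 7, 2, 3]
j=2: vals[2] = (8+2)%4 = 2 → [1, 2, 2, 3, 8, 7, 2, 3]
j=3: vals[3] = (3+2)%4 = 1 → [1, 2, 2, 1, 8, 7, 2, 3]
j=4: vals[4] = (8+1)%4 = 1 → [1, 2, 2, 1, 1, 7, 2, 3]
j=5: vals[5] = (7+1)%4 = 0 → [1, 2, 2, 1, 1, 0, 2, 3]
j=6: vals[6] = (2+0)%4 = 2 → [1, 2, 2, 1, 1, 0, 2, 3]
j=7: vals[7] = (3+2)%4 = 1 → [1, 2, 2, 1, 1, 0, 2, 1]

[1, 2, 2, 1, 1, 0, 2, 1]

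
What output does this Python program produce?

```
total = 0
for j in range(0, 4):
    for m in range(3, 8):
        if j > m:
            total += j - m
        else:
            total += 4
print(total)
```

j=0,m=3: not 0>3, total = 0+4 = 4
j=0,m=4: not 0>4, total = 4+4 = 8
j=0,m=5: not 0>5, total = 8+4 = 12
j=0,m=6: not 0>6, total = 12+4 = 16
j=0,m=7: not 0>7, total = 16+4 = 20
j=1,m=3: not 1>3, total = 20+4 = 24
j=1,m=4: not 1>4, total = 24+4 = 28
j=1,m=5: not 1>5, total = 28+4 = 32
j=1,m=6: not 1>6, total = 32+4 = 36
j=1,m=7: not 1>7, total = 36+4 = 40
j=2,m=3: not 2>3, total = 40+4 = 44
j=2,m=4: not 2>4, total = 44+4 = 48
j=2,m=5: not 2>5, total = 48+4 = 52
j=2,m=6: not 2>6, total = 52+4 = 56
j=2,m=7: not 2>7, total = 56+4 = 60
j=3,m=3: not 3>3, total = 60+4 = 64
j=3,m=4: not 3>4, total = 64+4 = 68
j=3,m=5: not 3>5, total = 68+4 = 72
j=3,m=6: not 3>6, total = 72+4 = 76
j=3,m=7: not 3>7, total = 76+4 = 80

80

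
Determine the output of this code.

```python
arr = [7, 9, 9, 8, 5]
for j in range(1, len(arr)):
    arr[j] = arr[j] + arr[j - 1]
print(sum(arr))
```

j=1: arr[1] = 9+7 = 16 → [7, 16, 9, 8, 5]
j=2: arr[2] = 9+16 = 25 → [7, 16, 25, 8, 5]
j=3: arr[3] = 8+25 = 33 → [7, 16, 25, 33, 5]
j=4: arr[4] = 5+33 = 38 → [7, 16, 25, 33, 38]
sum = 119

119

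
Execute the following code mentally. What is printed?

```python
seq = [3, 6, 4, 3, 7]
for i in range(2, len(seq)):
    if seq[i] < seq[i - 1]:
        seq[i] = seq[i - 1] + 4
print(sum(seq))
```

51

i=2: 4<6, seq[2] = 6+4 = 10 → [3, 6, 10, 3, 7]
i=3: 3<10, seq[3] = 10+4 = 14 → [3, 6, 10, 14, 7]
i=4: 7<14, seq[4] = 14+4 = 18 → [3, 6, 10, 14, 18]
sum = 51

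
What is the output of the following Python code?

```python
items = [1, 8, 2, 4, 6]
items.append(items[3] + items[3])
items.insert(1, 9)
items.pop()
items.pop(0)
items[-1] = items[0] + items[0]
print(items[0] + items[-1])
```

append items[3]+items[3] = 4+4 = 8 → [1, 8, 2, 4, 6, 8]
insert 9 at 1 → [1, 9, 8, 2, 4, 6, 8]
pop() removes 8 → [1, 9, 8, 2, 4, 6]
pop(0) removes 1 → [9, 8, 2, 4, 6]
items[-1] = items[0]+items[0] = 9+9 = 18 → [9, 8, 2, 4, 18]
items[0]+items[-1] = 9+18 = 27

27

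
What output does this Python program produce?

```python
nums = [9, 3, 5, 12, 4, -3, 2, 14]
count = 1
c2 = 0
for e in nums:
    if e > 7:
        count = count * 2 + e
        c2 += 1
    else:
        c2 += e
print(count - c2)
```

e=9: >7, count = 1*2+9 = 11; c2=1
e=3: not >7; c2=4
e=5: not >7; c2=9
e=12: >7, count = 11*2+12 = 34; c2=10
e=4: not >7; c2=14
e=-3: not >7; c2=11
e=2: not >7; c2=13
e=14: >7, count = 34*2+14 = 82; c2=14
count-c2 = 82-14 = 68

68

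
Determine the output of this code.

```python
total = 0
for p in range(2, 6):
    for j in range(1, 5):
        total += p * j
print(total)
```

p=2,j=1: total = 0+2 = 2
p=2,j=2: total = 2+4 = 6
p=2,j=3: total = 6+6 = 12
p=2,j=4: total = 12+8 = 20
p=3,j=1: total = 20+3 = 23
p=3,j=2: total = 23+6 = 29
p=3,j=3: total = 29+9 = 38
p=3,j=4: total = 38+12 = 50
p=4,j=1: total = 50+4 = 54
p=4,j=2: total = 54+8 = 62
p=4,j=3: total = 62+12 = 74
p=4,j=4: total = 74+16 = 90
p=5,j=1: total = 90+5 = 95
p=5,j=2: total = 95+10 = 105
p=5,j=3: total = 105+15 = 120
p=5,j=4: total = 120+20 = 140

140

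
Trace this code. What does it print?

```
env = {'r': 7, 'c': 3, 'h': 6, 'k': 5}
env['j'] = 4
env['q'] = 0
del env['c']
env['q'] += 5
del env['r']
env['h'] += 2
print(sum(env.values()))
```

22

env['j'] = 4 → {'r': 7, 'c': 3, 'h': 6, 'k': 5, 'j': 4}
env['q'] = 0 → {'r': 7, 'c': 3, 'h': 6, 'k': 5, 'j': 4, 'q': 0}
del 'c' → {'r': 7, 'h': 6, 'k': 5, 'j': 4, 'q': 0}
env['q'] = 0+5 = 5 → {'r': 7, 'h': 6, 'k': 5, 'j': 4, 'q': 5}
del 'r' → {'h': 6, 'k': 5, 'j': 4, 'q': 5}
env['h'] = 6+2 = 8 → {'h': 8, 'k': 5, 'j': 4, 'q': 5}
sum of values = 22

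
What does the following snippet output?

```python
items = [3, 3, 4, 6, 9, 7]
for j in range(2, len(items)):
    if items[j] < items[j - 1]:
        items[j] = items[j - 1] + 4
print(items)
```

[3, 3, 4, 6, 9, 13]

j=2: 4>=3, unchanged → [3, 3, 4, 6, 9, 7]
j=3: 6>=4, unchanged → [3, 3, 4, 6, 9, 7]
j=4: 9>=6, unchanged → [3, 3, 4, 6, 9, 7]
j=5: 7<9, items[5] = 9+4 = 13 → [3, 3, 4, 6, 9, 13]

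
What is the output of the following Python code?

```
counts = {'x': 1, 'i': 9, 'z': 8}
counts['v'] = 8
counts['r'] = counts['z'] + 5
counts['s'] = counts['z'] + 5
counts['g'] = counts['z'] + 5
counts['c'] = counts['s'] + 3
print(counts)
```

{'x': 1, 'i': 9, 'z': 8, 'v': 8, 'r': 13, 's': 13, 'g': 13, 'c': 16}

counts['v'] = 8 → {'x': 1, 'i': 9, 'z': 8, 'v': 8}
counts['r'] = counts['z']+5 = 13 → {'x': 1, 'i': 9, 'z': 8, 'v': 8, 'r': 13}
counts['s'] = counts['z']+5 = 13 → {'x': 1, 'i': 9, 'z': 8, 'v': 8, 'r': 13, 's': 13}
counts['g'] = counts['z']+5 = 13 → {'x': 1, 'i': 9, 'z': 8, 'v': 8, 'r': 13, 's': 13, 'g': 13}
counts['c'] = counts['s']+3 = 16 → {'x': 1, 'i': 9, 'z': 8, 'v': 8, 'r': 13, 's': 13, 'g': 13, 'c': 16}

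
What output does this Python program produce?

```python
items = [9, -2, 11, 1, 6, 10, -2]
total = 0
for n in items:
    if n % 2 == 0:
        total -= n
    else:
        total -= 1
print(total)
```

n=9: not even, total = 0-1 = -1
n=-2: even, total = (-1)-(-2) = 1
n=11: not even, total = 1-1 = 0
n=1: not even, total = 0-1 = -1
n=6: even, total = (-1)-6 = -7
n=10: even, total = (-7)-10 = -17
n=-2: even, total = (-17)-(-2) = -15

-15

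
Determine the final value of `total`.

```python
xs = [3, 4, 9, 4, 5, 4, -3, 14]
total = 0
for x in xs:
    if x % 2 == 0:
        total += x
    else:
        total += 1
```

30

x=3: not even, total = 0+1 = 1
x=4: even, total = 1+4 = 5
x=9: not even, total = 5+1 = 6
x=4: even, total = 6+4 = 10
x=5: not even, total = 10+1 = 11
x=4: even, total = 11+4 = 15
x=-3: not even, total = 15+1 = 16
x=14: even, total = 16+14 = 30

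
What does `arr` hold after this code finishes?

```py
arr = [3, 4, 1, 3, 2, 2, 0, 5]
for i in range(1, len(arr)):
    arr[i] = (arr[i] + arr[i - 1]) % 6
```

i=1: arr[1] = (4+3)%6 = 1 → [3, 1, 1, 3, 2, 2, 0, 5]
i=2: arr[2] = (1+1)%6 = 2 → [3, 1, 2, 3, 2, 2, 0, 5]
i=3: arr[3] = (3+2)%6 = 5 → [3, 1, 2, 5, 2, 2, 0, 5]
i=4: arr[4] = (2+5)%6 = 1 → [3, 1, 2, 5, 1, 2, 0, 5]
i=5: arr[5] = (2+1)%6 = 3 → [3, 1, 2, 5, 1, 3, 0, 5]
i=6: arr[6] = (0+3)%6 = 3 → [3, 1, 2, 5, 1, 3, 3, 5]
i=7: arr[7] = (5+3)%6 = 2 → [3, 1, 2, 5, 1, 3, 3, 2]

[3, 1, 2, 5, 1, 3, 3, 2]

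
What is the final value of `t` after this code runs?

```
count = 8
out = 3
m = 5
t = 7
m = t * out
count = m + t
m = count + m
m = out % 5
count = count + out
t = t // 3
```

2

m = 7*3 = 21
count = 21+7 = 28
m = 28+21 = 49
m = 3%5 = 3
count = 28+3 = 31
t = 7//3 = 2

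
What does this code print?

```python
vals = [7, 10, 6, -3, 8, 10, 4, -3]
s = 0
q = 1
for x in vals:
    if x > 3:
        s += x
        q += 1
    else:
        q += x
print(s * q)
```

45

x=7: >3, s = 0+7 = 7; q=2
x=10: >3, s = 7+10 = 17; q=3
x=6: >3, s = 17+6 = 23; q=4
x=-3: not >3; q=1
x=8: >3, s = 23+8 = 31; q=2
x=10: >3, s = 31+10 = 41; q=3
x=4: >3, s = 41+4 = 45; q=4
x=-3: not >3; q=1
s*q = 45*1 = 45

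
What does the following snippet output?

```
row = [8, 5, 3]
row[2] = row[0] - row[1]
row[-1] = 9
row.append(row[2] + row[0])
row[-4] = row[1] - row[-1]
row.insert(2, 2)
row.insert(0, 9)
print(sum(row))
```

30

row[2] = row[0]-row[1] = 8-5 = 3 → [8, 5, 3]
row[-1] = 9 → [8, 5, 9]
append row[2]+row[0] = 9+8 = 17 → [8, 5, 9, 17]
row[-4] = row[1]-row[-1] = 5-17 = -12 → [-12, 5, 9, 17]
insert 2 at 2 → [-12, 5, 2, 9, 17]
insert 9 at 0 → [9, -12, 5, 2, 9, 17]
sum = 30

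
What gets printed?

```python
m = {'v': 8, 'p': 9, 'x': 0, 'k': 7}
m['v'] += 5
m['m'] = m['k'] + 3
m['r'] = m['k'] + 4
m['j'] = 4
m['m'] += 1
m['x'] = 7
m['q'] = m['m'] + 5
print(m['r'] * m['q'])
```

m['v'] = 8+5 = 13 → {'v': 13, 'p': 9, 'x': 0, 'k': 7}
m['m'] = m['k']+3 = 10 → {'v': 13, 'p': 9, 'x': 0, 'k': 7, 'm': 10}
m['r'] = m['k']+4 = 11 → {'v': 13, 'p': 9, 'x': 0, 'k': 7, 'm': 10, 'r': 11}
m['j'] = 4 → {'v': 13, 'p': 9, 'x': 0, 'k': 7, 'm': 10, 'r': 11, 'j': 4}
m['m'] = 10+1 = 11 → {'v': 13, 'p': 9, 'x': 0, 'k': 7, 'm': 11, 'r': 11, 'j': 4}
m['x'] = 7 → {'v': 13, 'p': 9, 'x': 7, 'k': 7, 'm': 11, 'r': 11, 'j': 4}
m['q'] = m['m']+5 = 16 → {'v': 13, 'p': 9, 'x': 7, 'k': 7, 'm': 11, 'r': 11, 'j': 4, 'q': 16}
m['r']*m['q'] = 11*16 = 176

176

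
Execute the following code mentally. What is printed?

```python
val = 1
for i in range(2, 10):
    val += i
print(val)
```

i=2: val = 1+2 = 3
i=3: val = 3+3 = 6
i=4: val = 6+4 = 10
i=5: val = 10+5 = 15
i=6: val = 15+6 = 21
i=7: val = 21+7 = 28
i=8: val = 28+8 = 36
i=9: val = 36+9 = 45

45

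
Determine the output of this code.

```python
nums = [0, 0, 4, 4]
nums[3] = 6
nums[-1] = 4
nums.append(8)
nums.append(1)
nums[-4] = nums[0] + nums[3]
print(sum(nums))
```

17

nums[3] = 6 → [0, 0, 4, 6]
nums[-1] = 4 → [0, 0, 4, 4]
append 8 → [0, 0, 4, 4, 8]
append 1 → [0, 0, 4, 4, 8, 1]
nums[-4] = nums[0]+nums[3] = 0+4 = 4 → [0, 0, 4, 4, 8, 1]
sum = 17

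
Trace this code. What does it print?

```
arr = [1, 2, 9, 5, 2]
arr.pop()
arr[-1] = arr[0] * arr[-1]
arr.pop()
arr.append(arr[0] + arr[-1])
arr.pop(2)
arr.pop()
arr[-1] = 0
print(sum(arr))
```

pop() removes 2 → [1, 2, 9, 5]
arr[-1] = arr[0]*arr[-1] = 1*5 = 5 → [1, 2, 9, 5]
pop() removes 5 → [1, 2, 9]
append arr[0]+arr[-1] = 1+9 = 10 → [1, 2, 9, 10]
pop(2) removes 9 → [1, 2, 10]
pop() removes 10 → [1, 2]
arr[-1] = 0 → [1, 0]
sum = 1

1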